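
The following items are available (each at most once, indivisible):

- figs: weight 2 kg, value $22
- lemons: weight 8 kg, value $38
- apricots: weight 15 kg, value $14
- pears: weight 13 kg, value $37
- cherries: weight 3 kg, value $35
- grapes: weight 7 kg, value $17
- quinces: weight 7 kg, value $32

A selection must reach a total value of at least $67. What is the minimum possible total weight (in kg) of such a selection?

10

Subsets with value ≥ 67, sorted by total weight:
- cherries+quinces: weight 10, value 67
- lemons+cherries: weight 11, value 73
- figs+cherries+quinces: weight 12, value 89
Minimum weight: 10 kg.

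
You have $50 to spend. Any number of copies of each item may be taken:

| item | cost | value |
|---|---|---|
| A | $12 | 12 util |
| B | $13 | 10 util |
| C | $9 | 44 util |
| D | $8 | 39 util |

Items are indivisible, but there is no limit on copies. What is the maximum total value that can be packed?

244 util

Best value-per-unit is C at 44/9; filling with it alone gives 5×44 = 220.
Optimal mix: 2×C + 4×D → cost 50, value 244.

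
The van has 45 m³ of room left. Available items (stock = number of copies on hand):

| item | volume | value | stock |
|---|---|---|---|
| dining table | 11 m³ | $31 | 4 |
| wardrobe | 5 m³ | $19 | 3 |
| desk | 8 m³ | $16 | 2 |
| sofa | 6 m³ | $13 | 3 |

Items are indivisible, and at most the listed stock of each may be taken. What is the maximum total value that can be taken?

Top feasible selections:
- 2×dining table + 3×wardrobe + 1×desk: volume 45, value 135
- 2×dining table + 3×wardrobe + 1×sofa: volume 43, value 132
- 3×dining table + 2×wardrobe: volume 43, value 131
- 1×dining table + 3×wardrobe + 3×sofa: volume 44, value 127
Best: $135.

$135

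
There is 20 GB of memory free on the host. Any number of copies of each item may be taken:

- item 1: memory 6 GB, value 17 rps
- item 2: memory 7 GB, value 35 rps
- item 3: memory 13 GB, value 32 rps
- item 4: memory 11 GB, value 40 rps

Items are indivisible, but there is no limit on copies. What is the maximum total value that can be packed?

87 rps

Best value-per-unit is item 2 at 35/7; filling with it alone gives 2×35 = 70.
Optimal mix: 1×item 1 + 2×item 2 → memory 20, value 87.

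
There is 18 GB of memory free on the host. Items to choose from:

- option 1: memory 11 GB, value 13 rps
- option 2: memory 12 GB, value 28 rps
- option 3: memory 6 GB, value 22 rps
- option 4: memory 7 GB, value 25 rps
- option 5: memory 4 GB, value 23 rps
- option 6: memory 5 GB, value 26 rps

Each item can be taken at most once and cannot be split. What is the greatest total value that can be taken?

74 rps

Check high-value combinations within 18 GB:
- option 4+option 5+option 6: memory 7+4+5=16, value 25+23+26=74
- option 3+option 4+option 6: memory 6+7+5=18, value 22+25+26=73
- option 3+option 5+option 6: memory 6+4+5=15, value 22+23+26=71
- option 3+option 4+option 5: memory 6+7+4=17, value 22+25+23=70
Best: 74 rps.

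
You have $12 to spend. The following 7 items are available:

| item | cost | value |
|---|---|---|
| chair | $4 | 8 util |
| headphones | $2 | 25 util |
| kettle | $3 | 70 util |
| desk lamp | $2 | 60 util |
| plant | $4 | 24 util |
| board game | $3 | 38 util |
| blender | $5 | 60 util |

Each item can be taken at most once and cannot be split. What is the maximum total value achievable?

215 util

Check high-value combinations within $12:
- headphones+kettle+desk lamp+blender: cost 2+3+2+5=12, value 25+70+60+60=215
- headphones+kettle+desk lamp+board game: cost 2+3+2+3=10, value 25+70+60+38=193
- kettle+desk lamp+plant+board game: cost 3+2+4+3=12, value 70+60+24+38=192
Best: 215 util.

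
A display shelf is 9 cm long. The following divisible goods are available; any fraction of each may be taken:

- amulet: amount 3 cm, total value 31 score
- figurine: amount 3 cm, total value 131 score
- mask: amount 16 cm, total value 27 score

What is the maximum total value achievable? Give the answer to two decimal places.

Take in order of value per unit:
- figurine (131/3 per unit): all 3 → value 131, running total 131.00
- amulet (31/3 per unit): all 3 → value 31, running total 162.00
- mask (27/16 per unit): 3 of 16 → value 3×27/16 = 5.0625, running total 167.06
Total 167.06.

167.06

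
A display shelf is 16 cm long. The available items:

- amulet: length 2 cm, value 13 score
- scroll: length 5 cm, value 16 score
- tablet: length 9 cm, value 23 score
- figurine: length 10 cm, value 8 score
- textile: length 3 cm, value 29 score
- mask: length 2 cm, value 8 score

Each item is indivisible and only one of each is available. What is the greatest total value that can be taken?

Check high-value combinations within 16 cm:
- amulet+tablet+textile+mask: length 2+9+3+2=16, value 13+23+29+8=73
- amulet+scroll+textile+mask: length 2+5+3+2=12, value 13+16+29+8=66
- amulet+tablet+textile: length 2+9+3=14, value 13+23+29=65
- tablet+textile+mask: length 9+3+2=14, value 23+29+8=60
Best: 73 score.

73 score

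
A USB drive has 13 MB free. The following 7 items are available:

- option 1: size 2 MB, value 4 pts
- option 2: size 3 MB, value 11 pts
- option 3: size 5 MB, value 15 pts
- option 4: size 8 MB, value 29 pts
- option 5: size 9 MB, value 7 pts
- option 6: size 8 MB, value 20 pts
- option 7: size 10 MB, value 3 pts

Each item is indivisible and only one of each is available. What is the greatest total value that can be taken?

Check high-value combinations within 13 MB:
- option 1+option 2+option 4: size 2+3+8=13, value 4+11+29=44
- option 3+option 4: size 5+8=13, value 15+29=44
- option 2+option 4: size 3+8=11, value 11+29=40
- option 1+option 2+option 6: size 2+3+8=13, value 4+11+20=35
- option 3+option 6: size 5+8=13, value 15+20=35
Best: 44 pts.

44 pts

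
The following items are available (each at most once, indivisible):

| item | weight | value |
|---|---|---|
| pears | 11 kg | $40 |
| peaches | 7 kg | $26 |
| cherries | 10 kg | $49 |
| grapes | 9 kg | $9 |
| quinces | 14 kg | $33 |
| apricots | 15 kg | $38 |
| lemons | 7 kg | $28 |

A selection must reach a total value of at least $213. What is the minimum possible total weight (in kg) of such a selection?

64

Subsets with value ≥ 213, sorted by total weight:
- pears+peaches+cherries+quinces+apricots+lemons: weight 64, value 214
- pears+peaches+cherries+grapes+quinces+apricots+lemons: weight 73, value 223
Minimum weight: 64 kg.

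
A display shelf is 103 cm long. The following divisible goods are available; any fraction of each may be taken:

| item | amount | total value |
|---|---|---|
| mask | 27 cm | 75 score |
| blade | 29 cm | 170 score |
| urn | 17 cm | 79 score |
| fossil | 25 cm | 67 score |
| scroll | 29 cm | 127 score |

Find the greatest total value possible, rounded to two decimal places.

453.68

Take in order of value per unit:
- blade (170/29 per unit): all 29 → value 170, running total 170.00
- urn (79/17 per unit): all 17 → value 79, running total 249.00
- scroll (127/29 per unit): all 29 → value 127, running total 376.00
- mask (75/27 per unit): all 27 → value 75, running total 451.00
- fossil (67/25 per unit): 1 of 25 → value 1×67/25 = 2.6800, running total 453.68
Total 453.68.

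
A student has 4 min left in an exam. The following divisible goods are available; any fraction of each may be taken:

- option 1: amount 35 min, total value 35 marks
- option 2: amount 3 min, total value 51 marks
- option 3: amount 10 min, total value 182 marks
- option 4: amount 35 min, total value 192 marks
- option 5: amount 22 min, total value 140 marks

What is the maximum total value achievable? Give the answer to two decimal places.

72.80

Take in order of value per unit:
- option 3 (182/10 per unit): 4 of 10 → value 4×182/10 = 72.8000, running total 72.80
Total 72.80.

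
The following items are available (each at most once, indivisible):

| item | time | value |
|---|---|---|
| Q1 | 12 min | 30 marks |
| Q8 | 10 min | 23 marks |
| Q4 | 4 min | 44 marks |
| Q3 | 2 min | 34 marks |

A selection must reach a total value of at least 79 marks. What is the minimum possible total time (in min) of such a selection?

16

Subsets with value ≥ 79, sorted by total time:
- Q8+Q4+Q3: time 16, value 101
- Q1+Q4+Q3: time 18, value 108
- Q1+Q8+Q3: time 24, value 87
Minimum time: 16 min.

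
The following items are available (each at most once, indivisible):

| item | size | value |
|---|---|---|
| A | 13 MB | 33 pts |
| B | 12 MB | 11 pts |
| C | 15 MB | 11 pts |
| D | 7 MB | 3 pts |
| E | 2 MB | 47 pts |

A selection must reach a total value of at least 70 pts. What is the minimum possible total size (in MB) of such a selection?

15

Subsets with value ≥ 70, sorted by total size:
- A+E: size 15, value 80
- A+D+E: size 22, value 83
- A+B+E: size 27, value 91
Minimum size: 15 MB.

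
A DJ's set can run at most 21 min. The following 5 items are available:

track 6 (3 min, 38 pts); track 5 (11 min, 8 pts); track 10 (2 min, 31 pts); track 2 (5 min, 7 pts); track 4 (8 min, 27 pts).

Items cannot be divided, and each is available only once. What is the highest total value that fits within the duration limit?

Check high-value combinations within 21 min:
- track 6+track 10+track 2+track 4: duration 3+2+5+8=18, value 38+31+7+27=103
- track 6+track 10+track 4: duration 3+2+8=13, value 38+31+27=96
- track 6+track 5+track 10+track 2: duration 3+11+2+5=21, value 38+8+31+7=84
- track 6+track 5+track 10: duration 3+11+2=16, value 38+8+31=77
- track 6+track 10+track 2: duration 3+2+5=10, value 38+31+7=76
Best: 103 pts.

103 pts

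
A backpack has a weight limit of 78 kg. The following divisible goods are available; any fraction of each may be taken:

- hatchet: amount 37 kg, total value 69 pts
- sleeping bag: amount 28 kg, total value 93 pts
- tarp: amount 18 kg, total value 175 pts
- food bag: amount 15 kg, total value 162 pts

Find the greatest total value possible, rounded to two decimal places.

461.70

Take in order of value per unit:
- food bag (162/15 per unit): all 15 → value 162, running total 162.00
- tarp (175/18 per unit): all 18 → value 175, running total 337.00
- sleeping bag (93/28 per unit): all 28 → value 93, running total 430.00
- hatchet (69/37 per unit): 17 of 37 → value 17×69/37 = 31.7027, running total 461.70
Total 461.70.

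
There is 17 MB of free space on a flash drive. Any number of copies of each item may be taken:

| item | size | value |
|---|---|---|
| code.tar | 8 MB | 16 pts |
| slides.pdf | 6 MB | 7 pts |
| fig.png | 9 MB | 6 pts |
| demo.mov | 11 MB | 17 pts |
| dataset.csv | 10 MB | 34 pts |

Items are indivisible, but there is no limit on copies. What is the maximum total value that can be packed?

41 pts

Best value-per-unit is dataset.csv at 34/10; filling with it alone gives 1×34 = 34.
Optimal mix: 1×slides.pdf + 1×dataset.csv → size 16, value 41.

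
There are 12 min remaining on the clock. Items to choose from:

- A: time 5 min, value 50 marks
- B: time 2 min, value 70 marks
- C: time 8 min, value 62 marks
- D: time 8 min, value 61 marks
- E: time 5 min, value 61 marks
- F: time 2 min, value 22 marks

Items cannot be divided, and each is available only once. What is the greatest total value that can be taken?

181 marks

Check high-value combinations within 12 min:
- A+B+E: time 5+2+5=12, value 50+70+61=181
- B+C+F: time 2+8+2=12, value 70+62+22=154
- B+E+F: time 2+5+2=9, value 70+61+22=153
- B+D+F: time 2+8+2=12, value 70+61+22=153
- A+B+F: time 5+2+2=9, value 50+70+22=142
Best: 181 marks.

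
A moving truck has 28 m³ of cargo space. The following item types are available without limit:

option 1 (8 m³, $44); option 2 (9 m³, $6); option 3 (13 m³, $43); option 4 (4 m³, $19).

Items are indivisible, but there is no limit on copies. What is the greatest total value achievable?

$151

Best value-per-unit is option 1 at 44/8; filling with it alone gives 3×44 = 132.
Optimal mix: 3×option 1 + 1×option 4 → volume 28, value 151.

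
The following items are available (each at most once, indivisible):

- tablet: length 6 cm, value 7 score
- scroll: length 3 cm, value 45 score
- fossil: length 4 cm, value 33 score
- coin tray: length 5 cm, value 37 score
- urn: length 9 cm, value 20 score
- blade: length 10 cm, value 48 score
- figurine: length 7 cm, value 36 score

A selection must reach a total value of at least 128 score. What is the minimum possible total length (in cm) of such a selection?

18

Subsets with value ≥ 128, sorted by total length:
- scroll+coin tray+blade: length 18, value 130
- scroll+fossil+coin tray+figurine: length 19, value 151
- scroll+blade+figurine: length 20, value 129
- scroll+fossil+coin tray+urn: length 21, value 135
Minimum length: 18 cm.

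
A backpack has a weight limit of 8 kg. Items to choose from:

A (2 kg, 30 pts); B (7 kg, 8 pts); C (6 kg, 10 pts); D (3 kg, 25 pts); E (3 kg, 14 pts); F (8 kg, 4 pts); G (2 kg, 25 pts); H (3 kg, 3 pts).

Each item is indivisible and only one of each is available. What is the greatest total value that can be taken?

80 pts

Check high-value combinations within 8 kg:
- A+D+G: weight 2+3+2=7, value 30+25+25=80
- A+E+G: weight 2+3+2=7, value 30+14+25=69
- A+D+E: weight 2+3+3=8, value 30+25+14=69
- D+E+G: weight 3+3+2=8, value 25+14+25=64
- A+G+H: weight 2+2+3=7, value 30+25+3=58
Best: 80 pts.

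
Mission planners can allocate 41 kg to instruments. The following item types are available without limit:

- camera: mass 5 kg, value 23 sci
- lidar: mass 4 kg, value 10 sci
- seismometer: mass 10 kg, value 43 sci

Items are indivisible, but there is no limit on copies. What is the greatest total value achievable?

Best value-per-unit is camera at 23/5, and filling with it alone uses mass 8×5=40. No mix of the others beats 8×23 = 184.

184 sci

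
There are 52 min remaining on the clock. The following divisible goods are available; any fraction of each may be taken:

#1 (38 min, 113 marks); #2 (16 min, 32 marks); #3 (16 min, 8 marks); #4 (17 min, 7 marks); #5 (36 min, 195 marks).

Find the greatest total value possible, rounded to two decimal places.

242.58

Take in order of value per unit:
- #5 (195/36 per unit): all 36 → value 195, running total 195.00
- #1 (113/38 per unit): 16 of 38 → value 16×113/38 = 47.5789, running total 242.58
Total 242.58.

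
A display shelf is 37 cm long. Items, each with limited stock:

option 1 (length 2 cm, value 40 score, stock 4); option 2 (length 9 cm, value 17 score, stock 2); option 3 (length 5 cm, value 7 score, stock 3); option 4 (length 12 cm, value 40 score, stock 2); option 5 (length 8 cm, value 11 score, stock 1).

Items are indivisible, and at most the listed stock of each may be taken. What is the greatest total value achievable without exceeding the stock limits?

Best selections within length 37 and stock limits:
- 4×option 1 + 1×option 3 + 2×option 4: length 37, value 247
- 4×option 1 + 2×option 4: length 32, value 240
- 4×option 1 + 1×option 2 + 1×option 4 + 1×option 5: length 37, value 228
Best: 247 score.

247 score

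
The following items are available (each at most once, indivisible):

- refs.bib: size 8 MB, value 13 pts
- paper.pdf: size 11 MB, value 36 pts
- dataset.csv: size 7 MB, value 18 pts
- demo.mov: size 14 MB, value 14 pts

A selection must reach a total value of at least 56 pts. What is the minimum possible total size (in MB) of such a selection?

Subsets with value ≥ 56, sorted by total size:
- refs.bib+paper.pdf+dataset.csv: size 26, value 67
- paper.pdf+dataset.csv+demo.mov: size 32, value 68
- refs.bib+paper.pdf+demo.mov: size 33, value 63
Minimum size: 26 MB.

26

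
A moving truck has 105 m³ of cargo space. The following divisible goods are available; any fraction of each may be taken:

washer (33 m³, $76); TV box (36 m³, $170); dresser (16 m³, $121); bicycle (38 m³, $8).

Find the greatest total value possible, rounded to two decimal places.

Take in order of value per unit:
- dresser (121/16 per unit): all 16 → value 121, running total 121.00
- TV box (170/36 per unit): all 36 → value 170, running total 291.00
- washer (76/33 per unit): all 33 → value 76, running total 367.00
- bicycle (8/38 per unit): 20 of 38 → value 20×8/38 = 4.2105, running total 371.21
Total 371.21.

371.21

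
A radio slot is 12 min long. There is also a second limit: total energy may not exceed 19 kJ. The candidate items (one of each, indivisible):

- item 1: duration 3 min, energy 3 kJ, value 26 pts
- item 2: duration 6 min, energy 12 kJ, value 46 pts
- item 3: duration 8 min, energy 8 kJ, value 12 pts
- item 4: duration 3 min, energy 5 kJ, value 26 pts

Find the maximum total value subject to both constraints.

Feasible sets respecting both limits:
- item 1+item 2: duration 9, energy 15, value 72
- item 2+item 4: duration 9, energy 17, value 72
- item 1+item 4: duration 6, energy 8, value 52
Best: 72 pts.

72 pts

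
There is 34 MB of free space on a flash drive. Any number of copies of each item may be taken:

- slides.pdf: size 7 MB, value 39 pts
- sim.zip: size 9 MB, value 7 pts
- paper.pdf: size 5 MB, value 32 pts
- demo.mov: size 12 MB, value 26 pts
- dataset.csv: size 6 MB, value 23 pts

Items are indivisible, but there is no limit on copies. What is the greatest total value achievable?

Best value-per-unit is paper.pdf at 32/5; filling with it alone gives 6×32 = 192.
Optimal mix: 2×slides.pdf + 4×paper.pdf → size 34, value 206.

206 pts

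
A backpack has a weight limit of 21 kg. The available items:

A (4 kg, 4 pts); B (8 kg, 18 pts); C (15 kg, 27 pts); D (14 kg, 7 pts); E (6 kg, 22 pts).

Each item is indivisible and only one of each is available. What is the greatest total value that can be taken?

49 pts

Check high-value combinations within 21 kg:
- C+E: weight 15+6=21, value 27+22=49
- A+B+E: weight 4+8+6=18, value 4+18+22=44
- B+E: weight 8+6=14, value 18+22=40
- A+C: weight 4+15=19, value 4+27=31
- D+E: weight 14+6=20, value 7+22=29
Best: 49 pts.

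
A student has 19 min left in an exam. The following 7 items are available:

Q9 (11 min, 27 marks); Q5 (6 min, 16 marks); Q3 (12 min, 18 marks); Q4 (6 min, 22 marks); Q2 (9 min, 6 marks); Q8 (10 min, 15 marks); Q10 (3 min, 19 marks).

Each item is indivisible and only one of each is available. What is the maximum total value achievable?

Check high-value combinations within 19 min:
- Q5+Q4+Q10: time 6+6+3=15, value 16+22+19=57
- Q4+Q8+Q10: time 6+10+3=19, value 22+15+19=56
- Q5+Q8+Q10: time 6+10+3=19, value 16+15+19=50
Best: 57 marks.

57 marks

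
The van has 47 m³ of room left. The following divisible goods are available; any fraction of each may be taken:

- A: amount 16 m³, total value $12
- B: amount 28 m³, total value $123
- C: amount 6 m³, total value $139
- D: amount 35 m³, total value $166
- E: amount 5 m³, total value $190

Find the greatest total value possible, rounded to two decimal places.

Take in order of value per unit:
- E (190/5 per unit): all 5 → value 190, running total 190.00
- C (139/6 per unit): all 6 → value 139, running total 329.00
- D (166/35 per unit): all 35 → value 166, running total 495.00
- B (123/28 per unit): 1 of 28 → value 1×123/28 = 4.3929, running total 499.39
Total 499.39.

499.39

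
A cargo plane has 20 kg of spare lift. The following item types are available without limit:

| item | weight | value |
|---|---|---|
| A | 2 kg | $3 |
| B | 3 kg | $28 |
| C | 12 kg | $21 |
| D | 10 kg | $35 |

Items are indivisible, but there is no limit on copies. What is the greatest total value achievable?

Best value-per-unit is B at 28/3; filling with it alone gives 6×28 = 168.
Optimal mix: 1×A + 6×B → weight 20, value 171.

$171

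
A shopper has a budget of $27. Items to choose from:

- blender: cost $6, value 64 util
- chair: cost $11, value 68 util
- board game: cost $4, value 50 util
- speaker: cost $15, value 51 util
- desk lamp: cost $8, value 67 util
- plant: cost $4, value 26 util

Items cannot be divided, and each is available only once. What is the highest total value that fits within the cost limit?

Check high-value combinations within $27:
- chair+board game+desk lamp+plant: cost 11+4+8+4=27, value 68+50+67+26=211
- blender+chair+board game+plant: cost 6+11+4+4=25, value 64+68+50+26=208
- blender+board game+desk lamp+plant: cost 6+4+8+4=22, value 64+50+67+26=207
- blender+chair+desk lamp: cost 6+11+8=25, value 64+68+67=199
Best: 211 util.

211 util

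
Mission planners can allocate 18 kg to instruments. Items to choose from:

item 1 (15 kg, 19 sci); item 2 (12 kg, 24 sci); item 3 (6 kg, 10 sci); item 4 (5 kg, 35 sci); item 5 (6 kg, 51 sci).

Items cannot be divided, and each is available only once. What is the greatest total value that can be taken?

96 sci

Check high-value combinations within 18 kg:
- item 3+item 4+item 5: mass 6+5+6=17, value 10+35+51=96
- item 4+item 5: mass 5+6=11, value 35+51=86
- item 2+item 5: mass 12+6=18, value 24+51=75
- item 3+item 5: mass 6+6=12, value 10+51=61
- item 2+item 4: mass 12+5=17, value 24+35=59
Best: 96 sci.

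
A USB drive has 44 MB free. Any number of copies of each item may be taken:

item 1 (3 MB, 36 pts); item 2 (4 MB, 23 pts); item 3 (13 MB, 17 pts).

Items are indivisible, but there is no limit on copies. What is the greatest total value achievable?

Best value-per-unit is item 1 at 36/3, and filling with it alone uses size 14×3=42. No mix of the others beats 14×36 = 504.

504 pts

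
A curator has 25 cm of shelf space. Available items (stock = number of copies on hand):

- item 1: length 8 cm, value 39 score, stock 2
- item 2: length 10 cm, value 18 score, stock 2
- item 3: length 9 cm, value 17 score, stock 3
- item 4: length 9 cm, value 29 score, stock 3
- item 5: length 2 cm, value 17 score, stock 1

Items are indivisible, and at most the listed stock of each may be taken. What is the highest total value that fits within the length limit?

Best selections within length 25 and stock limits:
- 2×item 1 + 1×item 4: length 25, value 107
- 2×item 1 + 1×item 5: length 18, value 95
- 2×item 1 + 1×item 3: length 25, value 95
- 1×item 1 + 1×item 4 + 1×item 5: length 19, value 85
Best: 107 score.

107 score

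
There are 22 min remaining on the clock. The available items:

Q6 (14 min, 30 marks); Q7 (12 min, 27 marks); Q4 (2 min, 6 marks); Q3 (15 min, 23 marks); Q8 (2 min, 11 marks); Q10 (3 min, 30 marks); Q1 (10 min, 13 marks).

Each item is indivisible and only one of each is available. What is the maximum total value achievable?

77 marks

Check high-value combinations within 22 min:
- Q6+Q4+Q8+Q10: time 14+2+2+3=21, value 30+6+11+30=77
- Q7+Q4+Q8+Q10: time 12+2+2+3=19, value 27+6+11+30=74
- Q6+Q8+Q10: time 14+2+3=19, value 30+11+30=71
- Q4+Q3+Q8+Q10: time 2+15+2+3=22, value 6+23+11+30=70
- Q7+Q8+Q10: time 12+2+3=17, value 27+11+30=68
Best: 77 marks.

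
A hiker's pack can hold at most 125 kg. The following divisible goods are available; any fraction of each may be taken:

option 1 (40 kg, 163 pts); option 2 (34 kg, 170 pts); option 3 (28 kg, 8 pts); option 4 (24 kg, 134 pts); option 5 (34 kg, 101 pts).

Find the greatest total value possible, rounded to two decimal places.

547.21

Take in order of value per unit:
- option 4 (134/24 per unit): all 24 → value 134, running total 134.00
- option 2 (170/34 per unit): all 34 → value 170, running total 304.00
- option 1 (163/40 per unit): all 40 → value 163, running total 467.00
- option 5 (101/34 per unit): 27 of 34 → value 27×101/34 = 80.2059, running total 547.21
Total 547.21.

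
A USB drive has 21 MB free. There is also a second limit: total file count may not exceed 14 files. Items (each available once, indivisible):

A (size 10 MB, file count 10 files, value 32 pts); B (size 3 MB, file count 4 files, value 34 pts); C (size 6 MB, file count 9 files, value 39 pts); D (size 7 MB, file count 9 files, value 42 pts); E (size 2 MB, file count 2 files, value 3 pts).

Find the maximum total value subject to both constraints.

76 pts

Feasible sets respecting both limits:
- B+D: size 10, file count 13, value 76
- B+C: size 9, file count 13, value 73
- A+B: size 13, file count 14, value 66
- D+E: size 9, file count 11, value 45
Best: 76 pts.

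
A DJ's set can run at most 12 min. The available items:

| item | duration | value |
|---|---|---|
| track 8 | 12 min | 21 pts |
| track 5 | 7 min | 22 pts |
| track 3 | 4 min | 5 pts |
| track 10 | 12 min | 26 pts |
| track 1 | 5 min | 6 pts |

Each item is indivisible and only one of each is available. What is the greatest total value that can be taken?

28 pts

This is a 0/1 knapsack; check combinations near the capacity.
- track 5+track 1: duration 7+5=12, value 22+6=28
- track 5+track 3: duration 7+4=11, value 22+5=27
- track 10: duration 12, value 26
- track 5: duration 7, value 22
Best: 28 pts.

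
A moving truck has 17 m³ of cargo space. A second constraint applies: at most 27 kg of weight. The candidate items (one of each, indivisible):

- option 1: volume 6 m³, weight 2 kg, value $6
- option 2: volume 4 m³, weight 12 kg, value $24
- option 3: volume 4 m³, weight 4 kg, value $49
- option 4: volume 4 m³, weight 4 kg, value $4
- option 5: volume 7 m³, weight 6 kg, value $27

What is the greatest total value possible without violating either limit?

Feasible sets respecting both limits:
- option 2+option 3+option 5: volume 15, weight 22, value 100
- option 1+option 3+option 5: volume 17, weight 12, value 82
- option 3+option 4+option 5: volume 15, weight 14, value 80
- option 1+option 2+option 3: volume 14, weight 18, value 79
Best: $100.

$100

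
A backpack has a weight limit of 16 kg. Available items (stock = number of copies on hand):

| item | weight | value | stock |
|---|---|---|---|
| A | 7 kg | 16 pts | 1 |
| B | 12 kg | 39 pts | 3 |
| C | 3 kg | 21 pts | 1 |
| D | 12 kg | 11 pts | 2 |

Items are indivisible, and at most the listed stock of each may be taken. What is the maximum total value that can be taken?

60 pts

Best selections within weight 16 and stock limits:
- 1×B + 1×C: weight 15, value 60
- 1×B: weight 12, value 39
- 1×A + 1×C: weight 10, value 37
Best: 60 pts.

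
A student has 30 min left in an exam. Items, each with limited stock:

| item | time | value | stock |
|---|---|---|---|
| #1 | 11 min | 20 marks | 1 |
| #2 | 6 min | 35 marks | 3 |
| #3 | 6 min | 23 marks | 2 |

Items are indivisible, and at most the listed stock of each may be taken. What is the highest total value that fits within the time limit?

151 marks

Best selections within time 30 and stock limits:
- 3×#2 + 2×#3: time 30, value 151
- 3×#2 + 1×#3: time 24, value 128
Best: 151 marks.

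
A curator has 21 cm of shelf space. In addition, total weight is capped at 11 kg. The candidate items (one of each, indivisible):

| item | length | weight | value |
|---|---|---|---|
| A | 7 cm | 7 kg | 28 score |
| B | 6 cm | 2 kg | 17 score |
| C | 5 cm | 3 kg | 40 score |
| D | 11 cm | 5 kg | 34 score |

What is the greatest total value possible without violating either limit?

74 score

Feasible sets respecting both limits:
- C+D: length 16, weight 8, value 74
- A+C: length 12, weight 10, value 68
- B+C: length 11, weight 5, value 57
Best: 74 score.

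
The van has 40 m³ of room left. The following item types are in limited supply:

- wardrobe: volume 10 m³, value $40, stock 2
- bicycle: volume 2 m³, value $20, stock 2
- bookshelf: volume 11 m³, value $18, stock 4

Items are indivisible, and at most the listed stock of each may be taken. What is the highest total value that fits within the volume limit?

Best selections within volume 40 and stock limits:
- 2×wardrobe + 2×bicycle + 1×bookshelf: volume 35, value 138
- 2×wardrobe + 2×bicycle: volume 24, value 120
Best: $138.

$138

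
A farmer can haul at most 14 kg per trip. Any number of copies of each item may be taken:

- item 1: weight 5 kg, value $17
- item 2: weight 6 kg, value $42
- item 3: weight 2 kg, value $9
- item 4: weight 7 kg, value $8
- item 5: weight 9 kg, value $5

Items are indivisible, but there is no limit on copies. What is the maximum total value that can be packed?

Best value-per-unit is item 2 at 42/6; filling with it alone gives 2×42 = 84.
Optimal mix: 2×item 2 + 1×item 3 → weight 14, value 93.

$93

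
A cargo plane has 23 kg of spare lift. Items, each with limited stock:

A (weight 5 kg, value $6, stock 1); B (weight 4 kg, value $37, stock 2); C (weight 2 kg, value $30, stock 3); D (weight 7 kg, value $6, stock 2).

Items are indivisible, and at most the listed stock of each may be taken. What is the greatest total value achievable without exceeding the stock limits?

$170

Top feasible selections:
- 1×A + 2×B + 3×C: weight 19, value 170
- 2×B + 3×C + 1×D: weight 21, value 170
Best: $170.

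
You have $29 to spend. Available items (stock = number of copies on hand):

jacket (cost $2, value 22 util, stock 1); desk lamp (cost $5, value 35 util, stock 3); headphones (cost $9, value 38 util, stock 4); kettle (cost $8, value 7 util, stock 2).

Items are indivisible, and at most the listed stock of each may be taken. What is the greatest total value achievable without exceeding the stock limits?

Best selections within cost 29 and stock limits:
- 1×jacket + 3×desk lamp + 1×headphones: cost 26, value 165
- 2×desk lamp + 2×headphones: cost 28, value 146
- 3×desk lamp + 1×headphones: cost 24, value 143
- 1×jacket + 2×desk lamp + 1×headphones + 1×kettle: cost 29, value 137
Best: 165 util.

165 util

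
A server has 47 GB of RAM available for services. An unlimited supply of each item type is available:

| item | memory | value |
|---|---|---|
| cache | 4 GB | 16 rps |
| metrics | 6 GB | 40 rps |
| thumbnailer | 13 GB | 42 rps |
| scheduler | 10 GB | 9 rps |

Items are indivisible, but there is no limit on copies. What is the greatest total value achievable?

Best value-per-unit is metrics at 40/6; filling with it alone gives 7×40 = 280.
Optimal mix: 1×cache + 7×metrics → memory 46, value 296.

296 rps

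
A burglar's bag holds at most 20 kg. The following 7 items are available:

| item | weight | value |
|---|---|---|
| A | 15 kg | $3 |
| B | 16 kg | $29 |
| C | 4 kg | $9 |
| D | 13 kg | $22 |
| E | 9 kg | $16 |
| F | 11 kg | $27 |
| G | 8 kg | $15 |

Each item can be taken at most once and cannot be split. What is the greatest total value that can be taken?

Check high-value combinations within 20 kg:
- E+F: weight 9+11=20, value 16+27=43
- F+G: weight 11+8=19, value 27+15=42
- B+C: weight 16+4=20, value 29+9=38
- C+F: weight 4+11=15, value 9+27=36
Best: $43.

$43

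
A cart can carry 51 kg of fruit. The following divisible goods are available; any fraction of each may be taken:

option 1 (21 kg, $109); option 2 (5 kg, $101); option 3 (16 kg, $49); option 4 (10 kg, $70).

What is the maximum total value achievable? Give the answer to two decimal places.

325.94

Take in order of value per unit:
- option 2 (101/5 per unit): all 5 → value 101, running total 101.00
- option 4 (70/10 per unit): all 10 → value 70, running total 171.00
- option 1 (109/21 per unit): all 21 → value 109, running total 280.00
- option 3 (49/16 per unit): 15 of 16 → value 15×49/16 = 45.9375, running total 325.94
Total 325.94.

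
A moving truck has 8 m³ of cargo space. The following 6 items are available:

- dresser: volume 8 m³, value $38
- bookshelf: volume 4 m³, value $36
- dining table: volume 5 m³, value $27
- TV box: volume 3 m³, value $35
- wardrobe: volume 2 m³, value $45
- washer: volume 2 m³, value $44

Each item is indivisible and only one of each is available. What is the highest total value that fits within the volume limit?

Check high-value combinations within 8 m³:
- bookshelf+wardrobe+washer: volume 4+2+2=8, value 36+45+44=125
- TV box+wardrobe+washer: volume 3+2+2=7, value 35+45+44=124
- wardrobe+washer: volume 2+2=4, value 45+44=89
- bookshelf+wardrobe: volume 4+2=6, value 36+45=81
- TV box+wardrobe: volume 3+2=5, value 35+45=80
Best: $125.

$125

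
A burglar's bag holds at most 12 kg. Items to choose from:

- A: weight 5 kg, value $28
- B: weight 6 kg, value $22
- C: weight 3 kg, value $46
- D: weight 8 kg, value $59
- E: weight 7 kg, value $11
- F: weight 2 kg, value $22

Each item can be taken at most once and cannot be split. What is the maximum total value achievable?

$105

Check high-value combinations within 12 kg:
- C+D: weight 3+8=11, value 46+59=105
- A+C+F: weight 5+3+2=10, value 28+46+22=96
- B+C+F: weight 6+3+2=11, value 22+46+22=90
- D+F: weight 8+2=10, value 59+22=81
- C+E+F: weight 3+7+2=12, value 46+11+22=79
Best: $105.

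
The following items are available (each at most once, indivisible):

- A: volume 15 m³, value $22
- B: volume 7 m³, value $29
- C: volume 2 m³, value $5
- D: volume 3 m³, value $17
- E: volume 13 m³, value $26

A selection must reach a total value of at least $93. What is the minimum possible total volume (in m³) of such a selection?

38

Subsets with value ≥ 93, sorted by total volume:
- A+B+D+E: volume 38, value 94
- A+B+C+D+E: volume 40, value 99
Minimum volume: 38 m³.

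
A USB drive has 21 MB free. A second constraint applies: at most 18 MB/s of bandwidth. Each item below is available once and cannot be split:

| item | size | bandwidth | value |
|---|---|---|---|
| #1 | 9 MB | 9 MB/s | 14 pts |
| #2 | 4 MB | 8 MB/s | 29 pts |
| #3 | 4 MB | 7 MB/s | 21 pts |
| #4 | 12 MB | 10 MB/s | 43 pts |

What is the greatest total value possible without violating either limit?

Feasible sets respecting both limits:
- #2+#4: size 16, bandwidth 18, value 72
- #3+#4: size 16, bandwidth 17, value 64
- #2+#3: size 8, bandwidth 15, value 50
- #1+#2: size 13, bandwidth 17, value 43
Best: 72 pts.

72 pts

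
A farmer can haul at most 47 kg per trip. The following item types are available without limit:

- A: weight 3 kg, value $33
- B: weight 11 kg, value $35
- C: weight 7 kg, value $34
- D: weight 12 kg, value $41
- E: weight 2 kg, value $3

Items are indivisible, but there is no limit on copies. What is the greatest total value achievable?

$498

Best value-per-unit is A at 33/3; filling with it alone gives 15×33 = 495.
Optimal mix: 15×A + 1×E → weight 47, value 498.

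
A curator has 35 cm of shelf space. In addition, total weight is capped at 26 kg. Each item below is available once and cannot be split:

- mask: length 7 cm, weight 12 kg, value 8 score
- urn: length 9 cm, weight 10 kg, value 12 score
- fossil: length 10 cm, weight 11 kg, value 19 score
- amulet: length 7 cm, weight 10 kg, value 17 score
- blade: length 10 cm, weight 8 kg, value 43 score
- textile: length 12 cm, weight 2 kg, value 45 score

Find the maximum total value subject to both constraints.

107 score

Feasible sets respecting both limits:
- fossil+blade+textile: length 32, weight 21, value 107
- amulet+blade+textile: length 29, weight 20, value 105
- urn+blade+textile: length 31, weight 20, value 100
Best: 107 score.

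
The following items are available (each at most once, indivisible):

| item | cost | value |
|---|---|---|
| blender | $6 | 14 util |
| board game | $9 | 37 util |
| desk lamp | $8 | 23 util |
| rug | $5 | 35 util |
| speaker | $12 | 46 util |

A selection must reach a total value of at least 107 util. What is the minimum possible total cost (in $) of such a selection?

Subsets with value ≥ 107, sorted by total cost:
- board game+rug+speaker: cost 26, value 118
- blender+board game+desk lamp+rug: cost 28, value 109
- blender+desk lamp+rug+speaker: cost 31, value 118
Minimum cost: 26 $.

26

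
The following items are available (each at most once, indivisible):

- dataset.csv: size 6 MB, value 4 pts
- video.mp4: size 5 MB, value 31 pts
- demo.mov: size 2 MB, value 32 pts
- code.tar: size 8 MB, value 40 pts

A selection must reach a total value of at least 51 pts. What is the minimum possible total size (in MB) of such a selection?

Subsets with value ≥ 51, sorted by total size:
- video.mp4+demo.mov: size 7, value 63
- demo.mov+code.tar: size 10, value 72
- video.mp4+code.tar: size 13, value 71
- dataset.csv+video.mp4+demo.mov: size 13, value 67
Minimum size: 7 MB.

7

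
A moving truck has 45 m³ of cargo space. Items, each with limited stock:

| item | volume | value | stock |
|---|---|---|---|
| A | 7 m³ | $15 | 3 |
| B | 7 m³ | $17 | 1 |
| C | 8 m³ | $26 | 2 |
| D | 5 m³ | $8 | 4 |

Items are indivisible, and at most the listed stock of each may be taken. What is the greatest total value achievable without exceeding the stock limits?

$114

Best selections within volume 45 and stock limits:
- 3×A + 1×B + 2×C: volume 44, value 114
- 1×A + 1×B + 2×C + 3×D: volume 45, value 108
Best: $114.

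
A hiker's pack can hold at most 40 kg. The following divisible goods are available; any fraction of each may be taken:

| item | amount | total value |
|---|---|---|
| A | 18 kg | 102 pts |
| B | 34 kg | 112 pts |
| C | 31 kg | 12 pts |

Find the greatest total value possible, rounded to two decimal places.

174.47

Take in order of value per unit:
- A (102/18 per unit): all 18 → value 102, running total 102.00
- B (112/34 per unit): 22 of 34 → value 22×112/34 = 72.4706, running total 174.47
Total 174.47.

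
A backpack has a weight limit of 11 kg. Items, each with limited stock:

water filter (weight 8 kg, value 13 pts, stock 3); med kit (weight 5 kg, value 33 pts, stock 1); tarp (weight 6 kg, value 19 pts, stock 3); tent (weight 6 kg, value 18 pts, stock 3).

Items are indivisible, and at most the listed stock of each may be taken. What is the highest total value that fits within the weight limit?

52 pts

Best selections within weight 11 and stock limits:
- 1×med kit + 1×tarp: weight 11, value 52
- 1×med kit + 1×tent: weight 11, value 51
- 1×med kit: weight 5, value 33
- 1×tarp: weight 6, value 19
Best: 52 pts.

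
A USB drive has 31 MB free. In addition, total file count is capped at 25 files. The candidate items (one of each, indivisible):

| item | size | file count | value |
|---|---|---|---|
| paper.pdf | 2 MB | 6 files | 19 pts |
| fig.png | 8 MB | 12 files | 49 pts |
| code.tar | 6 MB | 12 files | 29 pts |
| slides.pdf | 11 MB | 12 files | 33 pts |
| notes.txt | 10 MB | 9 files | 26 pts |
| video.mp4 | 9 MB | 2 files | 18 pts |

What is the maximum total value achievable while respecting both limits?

Feasible sets respecting both limits:
- fig.png+notes.txt+video.mp4: size 27, file count 23, value 93
- paper.pdf+fig.png+video.mp4: size 19, file count 20, value 86
- fig.png+slides.pdf: size 19, file count 24, value 82
Best: 93 pts.

93 pts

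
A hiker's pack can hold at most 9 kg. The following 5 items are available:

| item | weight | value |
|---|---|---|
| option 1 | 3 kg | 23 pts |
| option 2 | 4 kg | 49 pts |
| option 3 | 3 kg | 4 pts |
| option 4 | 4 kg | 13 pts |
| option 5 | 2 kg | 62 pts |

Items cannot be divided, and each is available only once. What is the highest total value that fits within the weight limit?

Check high-value combinations within 9 kg:
- option 1+option 2+option 5: weight 3+4+2=9, value 23+49+62=134
- option 2+option 3+option 5: weight 4+3+2=9, value 49+4+62=115
- option 2+option 5: weight 4+2=6, value 49+62=111
- option 1+option 4+option 5: weight 3+4+2=9, value 23+13+62=98
Best: 134 pts.

134 pts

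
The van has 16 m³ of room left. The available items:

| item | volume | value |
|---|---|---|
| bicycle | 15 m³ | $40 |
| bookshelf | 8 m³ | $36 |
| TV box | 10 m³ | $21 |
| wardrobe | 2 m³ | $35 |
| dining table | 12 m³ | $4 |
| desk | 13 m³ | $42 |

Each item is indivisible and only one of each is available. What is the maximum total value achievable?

Check high-value combinations within 16 m³:
- wardrobe+desk: volume 2+13=15, value 35+42=77
- bookshelf+wardrobe: volume 8+2=10, value 36+35=71
- TV box+wardrobe: volume 10+2=12, value 21+35=56
- desk: volume 13, value 42
Best: $77.

$77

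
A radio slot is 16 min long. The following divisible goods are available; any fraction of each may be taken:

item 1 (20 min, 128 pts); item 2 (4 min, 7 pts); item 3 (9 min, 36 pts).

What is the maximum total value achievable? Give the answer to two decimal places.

Take in order of value per unit:
- item 1 (128/20 per unit): 16 of 20 → value 16×128/20 = 102.4000, running total 102.40
Total 102.40.

102.40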